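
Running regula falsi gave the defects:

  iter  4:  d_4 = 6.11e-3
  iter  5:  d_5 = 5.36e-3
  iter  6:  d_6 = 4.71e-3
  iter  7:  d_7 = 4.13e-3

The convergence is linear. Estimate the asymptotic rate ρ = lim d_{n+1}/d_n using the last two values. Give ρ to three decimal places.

ρ ≈ d_7/d_6 = 4.13e-3/4.71e-3 = 0.87686

0.877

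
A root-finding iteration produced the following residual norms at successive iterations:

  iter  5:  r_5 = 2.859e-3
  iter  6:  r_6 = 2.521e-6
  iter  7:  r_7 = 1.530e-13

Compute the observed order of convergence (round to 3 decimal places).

2.363

p ≈ ln(r_7/r_6) / ln(r_6/r_5)
  = ln(1.530e-13/2.521e-6) / ln(2.521e-6/2.859e-3)
  = ln(6.06902e-08) / ln(0.000881777)
  = -16.617484 / -7.033571 ≈ 2.362596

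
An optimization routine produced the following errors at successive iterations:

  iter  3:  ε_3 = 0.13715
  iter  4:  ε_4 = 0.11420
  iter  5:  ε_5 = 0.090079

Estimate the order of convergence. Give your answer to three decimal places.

1.296

p ≈ ln(ε_5/ε_4) / ln(ε_4/ε_3)
  = ln(0.090079/0.11420) / ln(0.11420/0.13715)
  = ln(0.788783) / ln(0.832665)
  = -0.237264 / -0.183124 ≈ 1.295647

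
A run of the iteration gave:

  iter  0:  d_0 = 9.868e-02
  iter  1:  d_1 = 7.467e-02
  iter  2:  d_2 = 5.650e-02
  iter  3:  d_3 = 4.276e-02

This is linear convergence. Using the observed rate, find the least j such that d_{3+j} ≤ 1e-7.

47

Rate ρ ≈ d_3/d_2 = 4.276e-02/5.650e-02 = 0.7568.
After j more steps, d_{3+j} ≈ 4.276e-02·ρ^j; need ρ^j ≤ 1e-7/4.276e-02 = 2.33863e-06.
j ≥ ln(2.33863e-06)/ln(0.7568) = -12.9659/-0.27866 = 46.529.
So 47 more iterations are needed.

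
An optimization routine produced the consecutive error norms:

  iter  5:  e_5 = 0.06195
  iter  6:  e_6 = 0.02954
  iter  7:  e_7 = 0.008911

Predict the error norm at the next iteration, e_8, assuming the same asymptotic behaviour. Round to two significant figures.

First estimate the order: p ≈ ln(e_7/e_6) / ln(e_6/e_5) = ln(0.008911/0.02954)/ln(0.02954/0.06195) = ln(0.301659)/ln(0.476836) ≈ 1.6183.
Then e_8 ≈ e_7·(e_7/e_6)^p = 0.008911·(0.301659)^1.6183 = 0.008911·0.143781 ≈ 0.001281.

1.3e-3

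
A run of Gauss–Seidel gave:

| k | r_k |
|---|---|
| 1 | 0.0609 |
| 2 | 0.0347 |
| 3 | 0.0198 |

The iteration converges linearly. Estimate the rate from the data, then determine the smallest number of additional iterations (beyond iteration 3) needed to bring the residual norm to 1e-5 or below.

Rate ρ ≈ r_3/r_2 = 0.0198/0.0347 = 0.5706.
After j more steps, r_{3+j} ≈ 0.0198·ρ^j; need ρ^j ≤ 1e-5/0.0198 = 0.000505051.
j ≥ ln(0.000505051)/ln(0.5706) = -7.5909/-0.56107 = 13.529.
So 14 more iterations are needed.

14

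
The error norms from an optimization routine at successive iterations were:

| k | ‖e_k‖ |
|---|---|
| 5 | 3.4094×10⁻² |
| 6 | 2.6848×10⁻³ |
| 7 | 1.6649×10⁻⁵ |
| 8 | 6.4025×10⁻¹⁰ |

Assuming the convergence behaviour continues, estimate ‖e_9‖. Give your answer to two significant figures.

First estimate the order: p ≈ ln(‖e_8‖/‖e_7‖) / ln(‖e_7‖/‖e_6‖) = ln(6.4025×10⁻¹⁰/1.6649×10⁻⁵)/ln(1.6649×10⁻⁵/2.6848×10⁻³) = ln(3.84558e-05)/ln(0.00620121) ≈ 2.0000.
Then ‖e_9‖ ≈ ‖e_8‖·(‖e_8‖/‖e_7‖)^p = 6.4025×10⁻¹⁰·(3.84558e-05)^2.0000 = 6.4025×10⁻¹⁰·1.47885e-09 ≈ 9.468e-19.

9.5e-19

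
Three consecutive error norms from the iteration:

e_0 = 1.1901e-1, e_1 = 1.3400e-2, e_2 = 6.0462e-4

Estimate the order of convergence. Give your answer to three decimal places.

p ≈ ln(e_2/e_1) / ln(e_1/e_0)
  = ln(6.0462e-4/1.3400e-2) / ln(1.3400e-2/1.1901e-1)
  = ln(0.0451209) / ln(0.112596)
  = -3.098410 / -2.183949 ≈ 1.418719

1.419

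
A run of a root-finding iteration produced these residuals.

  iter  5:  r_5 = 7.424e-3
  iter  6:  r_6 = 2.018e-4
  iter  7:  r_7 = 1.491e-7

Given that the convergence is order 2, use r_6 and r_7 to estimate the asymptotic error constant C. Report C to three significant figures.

C ≈ r_7 / r_6^2
  = 1.491e-7 / (2.018e-4)^2
  = 1.491e-7 / 4.07232e-08 ≈ 3.6613

3.66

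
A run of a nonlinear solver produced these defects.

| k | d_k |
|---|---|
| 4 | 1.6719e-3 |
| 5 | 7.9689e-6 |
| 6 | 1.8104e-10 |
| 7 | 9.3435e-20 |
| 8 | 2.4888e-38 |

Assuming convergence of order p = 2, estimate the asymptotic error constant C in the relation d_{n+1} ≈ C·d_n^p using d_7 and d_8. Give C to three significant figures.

C ≈ d_8 / d_7^2
  = 2.4888e-38 / (9.3435e-20)^2
  = 2.4888e-38 / 8.7301e-39 ≈ 2.8508

2.85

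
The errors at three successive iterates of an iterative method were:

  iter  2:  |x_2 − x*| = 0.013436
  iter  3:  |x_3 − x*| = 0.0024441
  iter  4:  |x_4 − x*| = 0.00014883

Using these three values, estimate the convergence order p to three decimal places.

p ≈ ln(|x_4 − x*|/|x_3 − x*|) / ln(|x_3 − x*|/|x_2 − x*|)
  = ln(0.00014883/0.0024441) / ln(0.0024441/0.013436)
  = ln(0.0608936) / ln(0.181907)
  = -2.798627 / -1.704260 ≈ 1.642136

1.642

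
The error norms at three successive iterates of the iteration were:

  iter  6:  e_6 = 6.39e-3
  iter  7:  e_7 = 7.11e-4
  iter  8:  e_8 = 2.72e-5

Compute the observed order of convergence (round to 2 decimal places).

1.49

p ≈ ln(e_8/e_7) / ln(e_7/e_6)
  = ln(2.72e-5/7.11e-4) / ln(7.11e-4/6.39e-3)
  = ln(0.038256) / ln(0.111268)
  = -3.26345 / -2.19581 ≈ 1.48622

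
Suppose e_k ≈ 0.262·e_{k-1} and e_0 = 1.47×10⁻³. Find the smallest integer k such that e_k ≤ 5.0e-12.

After k steps, e_k ≈ 1.47×10⁻³·0.262^k.
Need 0.262^k ≤ 5.0e-12/1.47×10⁻³ = 3.40136e-09.
k ≥ ln(3.40136e-09)/ln(0.262) = -19.4991/-1.33941 = 14.558.
Smallest integer k = 15.

15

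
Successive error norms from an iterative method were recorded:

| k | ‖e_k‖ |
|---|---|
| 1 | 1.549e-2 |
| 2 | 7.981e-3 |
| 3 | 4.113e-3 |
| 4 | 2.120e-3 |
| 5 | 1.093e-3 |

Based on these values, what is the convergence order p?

1

Consecutive ratios: ‖e_5‖/‖e_4‖ = 1.093e-3/2.120e-3 = 0.515566, ‖e_4‖/‖e_3‖ = 2.120e-3/4.113e-3 = 0.515439.
p ≈ ln(0.515566)/ln(0.515439) = -0.6625/-0.6627 ≈ 1.00.
So the convergence is linear (order 1).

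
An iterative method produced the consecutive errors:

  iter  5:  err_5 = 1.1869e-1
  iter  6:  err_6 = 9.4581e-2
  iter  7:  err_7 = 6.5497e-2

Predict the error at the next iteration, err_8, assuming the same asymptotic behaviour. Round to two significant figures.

First estimate the order: p ≈ ln(err_7/err_6) / ln(err_6/err_5) = ln(6.5497e-2/9.4581e-2)/ln(9.4581e-2/1.1869e-1) = ln(0.692496)/ln(0.796874) ≈ 1.6183.
Then err_8 ≈ err_7·(err_7/err_6)^p = 6.5497e-2·(0.692496)^1.6183 = 6.5497e-2·0.551756 ≈ 0.03614.

3.6e-2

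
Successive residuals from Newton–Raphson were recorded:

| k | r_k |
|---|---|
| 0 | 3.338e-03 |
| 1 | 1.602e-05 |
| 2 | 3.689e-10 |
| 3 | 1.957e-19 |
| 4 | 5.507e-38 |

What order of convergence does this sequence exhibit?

Consecutive ratios: r_4/r_3 = 5.507e-38/1.957e-19 = 2.814e-19, r_3/r_2 = 1.957e-19/3.689e-10 = 5.30496e-10.
p ≈ ln(2.814e-19)/ln(5.30496e-10) = -42.7145/-21.3572 ≈ 2.00.
So the convergence is quadratic (order 2).

2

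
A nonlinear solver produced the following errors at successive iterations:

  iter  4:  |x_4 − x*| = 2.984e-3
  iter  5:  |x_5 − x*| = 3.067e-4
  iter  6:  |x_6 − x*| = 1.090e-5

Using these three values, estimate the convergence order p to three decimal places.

p ≈ ln(|x_6 − x*|/|x_5 − x*|) / ln(|x_5 − x*|/|x_4 − x*|)
  = ln(1.090e-5/3.067e-4) / ln(3.067e-4/2.984e-3)
  = ln(0.0355396) / ln(0.102782)
  = -3.337108 / -2.275145 ≈ 1.466767

1.467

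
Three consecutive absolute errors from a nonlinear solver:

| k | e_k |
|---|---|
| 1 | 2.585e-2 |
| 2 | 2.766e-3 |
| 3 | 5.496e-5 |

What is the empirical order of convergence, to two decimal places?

1.75

p ≈ ln(e_3/e_2) / ln(e_2/e_1)
  = ln(5.496e-5/2.766e-3) / ln(2.766e-3/2.585e-2)
  = ln(0.0198698) / ln(0.107002)
  = -3.91855 / -2.23491 ≈ 1.75334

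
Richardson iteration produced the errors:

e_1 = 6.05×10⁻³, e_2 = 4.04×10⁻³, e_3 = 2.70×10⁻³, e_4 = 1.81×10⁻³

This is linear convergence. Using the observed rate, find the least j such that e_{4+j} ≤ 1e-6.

Rate ρ ≈ e_4/e_3 = 1.81×10⁻³/2.70×10⁻³ = 0.6704.
After j more steps, e_{4+j} ≈ 1.81×10⁻³·ρ^j; need ρ^j ≤ 1e-6/1.81×10⁻³ = 0.000552486.
j ≥ ln(0.000552486)/ln(0.6704) = -7.5011/-0.39988 = 18.758.
So 19 more iterations are needed.

19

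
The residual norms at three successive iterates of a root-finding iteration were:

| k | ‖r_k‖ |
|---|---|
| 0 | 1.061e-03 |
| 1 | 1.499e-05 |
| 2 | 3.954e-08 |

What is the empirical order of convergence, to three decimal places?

p ≈ ln(‖r_2‖/‖r_1‖) / ln(‖r_1‖/‖r_0‖)
  = ln(3.954e-08/1.499e-05) / ln(1.499e-05/1.061e-03)
  = ln(0.00263776) / ln(0.0141282)
  = -5.937825 / -4.259582 ≈ 1.393992

1.394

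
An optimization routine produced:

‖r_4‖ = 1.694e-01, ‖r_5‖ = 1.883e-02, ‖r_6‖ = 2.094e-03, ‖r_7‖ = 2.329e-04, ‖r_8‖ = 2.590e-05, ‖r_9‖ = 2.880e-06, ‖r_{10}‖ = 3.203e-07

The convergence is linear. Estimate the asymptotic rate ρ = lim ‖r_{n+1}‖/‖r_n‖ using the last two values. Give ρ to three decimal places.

0.111

ρ ≈ ‖r_{10}‖/‖r_9‖ = 3.203e-07/2.880e-06 = 0.11122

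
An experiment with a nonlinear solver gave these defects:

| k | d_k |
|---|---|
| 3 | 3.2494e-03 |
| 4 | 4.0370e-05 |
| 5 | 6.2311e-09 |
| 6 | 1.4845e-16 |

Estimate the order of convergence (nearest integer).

2

Consecutive ratios: d_6/d_5 = 1.4845e-16/6.2311e-09 = 2.3824e-08, d_5/d_4 = 6.2311e-09/4.0370e-05 = 0.00015435.
p ≈ ln(2.3824e-08)/ln(0.00015435) = -17.5526/-8.7763 ≈ 2.00.
So the convergence is quadratic (order 2).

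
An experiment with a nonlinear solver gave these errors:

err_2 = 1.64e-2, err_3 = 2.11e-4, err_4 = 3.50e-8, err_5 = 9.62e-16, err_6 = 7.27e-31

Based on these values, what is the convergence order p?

Consecutive ratios: err_6/err_5 = 7.27e-31/9.62e-16 = 7.55717e-16, err_5/err_4 = 9.62e-16/3.50e-8 = 2.74857e-08.
p ≈ ln(7.55717e-16)/ln(2.74857e-08) = -34.8189/-17.4096 ≈ 2.00.
So the convergence is quadratic (order 2).

2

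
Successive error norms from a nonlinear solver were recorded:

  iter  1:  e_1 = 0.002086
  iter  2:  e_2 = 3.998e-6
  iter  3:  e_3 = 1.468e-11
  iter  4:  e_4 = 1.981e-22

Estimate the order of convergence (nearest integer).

2

Consecutive ratios: e_4/e_3 = 1.981e-22/1.468e-11 = 1.34946e-11, e_3/e_2 = 1.468e-11/3.998e-6 = 3.67184e-06.
p ≈ ln(1.34946e-11)/ln(3.67184e-06) = -25.0287/-12.5148 ≈ 2.00.
So the convergence is quadratic (order 2).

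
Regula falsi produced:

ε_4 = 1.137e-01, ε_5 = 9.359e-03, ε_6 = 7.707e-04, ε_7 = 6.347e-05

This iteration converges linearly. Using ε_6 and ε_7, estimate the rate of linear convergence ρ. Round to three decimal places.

0.082

ρ ≈ ε_7/ε_6 = 6.347e-05/7.707e-04 = 0.08235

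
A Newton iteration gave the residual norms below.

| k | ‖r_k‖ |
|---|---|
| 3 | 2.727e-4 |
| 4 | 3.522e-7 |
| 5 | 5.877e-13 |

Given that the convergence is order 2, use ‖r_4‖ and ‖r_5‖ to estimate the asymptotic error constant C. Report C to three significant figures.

4.74

C ≈ ‖r_5‖ / ‖r_4‖^2
  = 5.877e-13 / (3.522e-7)^2
  = 5.877e-13 / 1.24045e-13 ≈ 4.7378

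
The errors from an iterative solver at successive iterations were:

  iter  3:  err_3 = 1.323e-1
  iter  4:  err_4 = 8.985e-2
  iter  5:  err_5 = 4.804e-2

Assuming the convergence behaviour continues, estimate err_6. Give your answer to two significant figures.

1.7e-2

First estimate the order: p ≈ ln(err_5/err_4) / ln(err_4/err_3) = ln(4.804e-2/8.985e-2)/ln(8.985e-2/1.323e-1) = ln(0.534669)/ln(0.679138) ≈ 1.6181.
Then err_6 ≈ err_5·(err_5/err_4)^p = 4.804e-2·(0.534669)^1.6181 = 4.804e-2·0.36309 ≈ 0.01744.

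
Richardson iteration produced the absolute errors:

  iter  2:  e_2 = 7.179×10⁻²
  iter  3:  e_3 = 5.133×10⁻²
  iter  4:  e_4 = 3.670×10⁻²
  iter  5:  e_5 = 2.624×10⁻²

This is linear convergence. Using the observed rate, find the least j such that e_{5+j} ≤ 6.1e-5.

19

Rate ρ ≈ e_5/e_4 = 2.624×10⁻²/3.670×10⁻² = 0.7150.
After j more steps, e_{5+j} ≈ 2.624×10⁻²·ρ^j; need ρ^j ≤ 6.1e-5/2.624×10⁻² = 0.0023247.
j ≥ ln(0.0023247)/ln(0.7150) = -6.0642/-0.33547 = 18.077.
So 19 more iterations are needed.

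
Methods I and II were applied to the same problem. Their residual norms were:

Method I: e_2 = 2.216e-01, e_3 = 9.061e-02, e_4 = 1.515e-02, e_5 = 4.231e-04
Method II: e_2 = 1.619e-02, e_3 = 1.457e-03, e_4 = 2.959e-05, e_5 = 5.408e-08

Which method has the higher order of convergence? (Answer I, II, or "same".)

Method I: p ≈ ln(4.231e-04/1.515e-02)/ln(1.515e-02/9.061e-02) ≈ 2.00.
Method II: p ≈ ln(5.408e-08/2.959e-05)/ln(2.959e-05/1.457e-03) ≈ 1.62.
Method I has the higher order (≈2.0 vs ≈1.6).

I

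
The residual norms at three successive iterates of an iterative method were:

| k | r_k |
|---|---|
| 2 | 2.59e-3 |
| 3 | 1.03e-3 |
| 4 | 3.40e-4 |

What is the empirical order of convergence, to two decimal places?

1.20

p ≈ ln(r_4/r_3) / ln(r_3/r_2)
  = ln(3.40e-4/1.03e-3) / ln(1.03e-3/2.59e-3)
  = ln(0.330097) / ln(0.397683)
  = -1.10837 / -0.92210 ≈ 1.20201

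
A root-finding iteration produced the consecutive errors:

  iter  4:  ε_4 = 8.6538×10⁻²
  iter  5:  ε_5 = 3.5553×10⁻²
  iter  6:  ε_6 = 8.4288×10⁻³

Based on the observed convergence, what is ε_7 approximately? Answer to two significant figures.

First estimate the order: p ≈ ln(ε_6/ε_5) / ln(ε_5/ε_4) = ln(8.4288×10⁻³/3.5553×10⁻²)/ln(3.5553×10⁻²/8.6538×10⁻²) = ln(0.237077)/ln(0.410837) ≈ 1.6181.
Then ε_7 ≈ ε_6·(ε_6/ε_5)^p = 8.4288×10⁻³·(0.237077)^1.6181 = 8.4288×10⁻³·0.0973887 ≈ 0.0008209.

8.2e-4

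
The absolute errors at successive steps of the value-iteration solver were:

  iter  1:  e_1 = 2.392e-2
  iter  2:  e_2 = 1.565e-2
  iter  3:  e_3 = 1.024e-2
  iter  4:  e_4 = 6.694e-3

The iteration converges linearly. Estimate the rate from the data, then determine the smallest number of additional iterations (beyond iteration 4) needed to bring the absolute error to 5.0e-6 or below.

Rate ρ ≈ e_4/e_3 = 6.694e-3/1.024e-2 = 0.6537.
After j more steps, e_{4+j} ≈ 6.694e-3·ρ^j; need ρ^j ≤ 5.0e-6/6.694e-3 = 0.000746938.
j ≥ ln(0.000746938)/ln(0.6537) = -7.1995/-0.42511 = 16.936.
So 17 more iterations are needed.

17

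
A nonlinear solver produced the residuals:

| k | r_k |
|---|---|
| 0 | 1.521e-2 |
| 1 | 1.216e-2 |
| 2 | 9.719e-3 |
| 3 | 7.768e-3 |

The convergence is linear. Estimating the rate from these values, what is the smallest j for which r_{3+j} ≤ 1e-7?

Rate ρ ≈ r_3/r_2 = 7.768e-3/9.719e-3 = 0.7993.
After j more steps, r_{3+j} ≈ 7.768e-3·ρ^j; need ρ^j ≤ 1e-7/7.768e-3 = 1.28733e-05.
j ≥ ln(1.28733e-05)/ln(0.7993) = -11.2604/-0.22402 = 50.265.
So 51 more iterations are needed.

51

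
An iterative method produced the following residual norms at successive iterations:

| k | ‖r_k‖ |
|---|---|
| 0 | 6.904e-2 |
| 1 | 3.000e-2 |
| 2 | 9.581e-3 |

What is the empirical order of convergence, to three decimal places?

1.369

p ≈ ln(‖r_2‖/‖r_1‖) / ln(‖r_1‖/‖r_0‖)
  = ln(9.581e-3/3.000e-2) / ln(3.000e-2/6.904e-2)
  = ln(0.319367) / ln(0.434531)
  = -1.141414 / -0.833488 ≈ 1.369443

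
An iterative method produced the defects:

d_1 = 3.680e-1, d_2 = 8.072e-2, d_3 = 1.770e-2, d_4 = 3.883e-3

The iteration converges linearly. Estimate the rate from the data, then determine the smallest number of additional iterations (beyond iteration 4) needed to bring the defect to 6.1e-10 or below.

11

Rate ρ ≈ d_4/d_3 = 3.883e-3/1.770e-2 = 0.2194.
After j more steps, d_{4+j} ≈ 3.883e-3·ρ^j; need ρ^j ≤ 6.1e-10/3.883e-3 = 1.57095e-07.
j ≥ ln(1.57095e-07)/ln(0.2194) = -15.6664/-1.51686 = 10.328.
So 11 more iterations are needed.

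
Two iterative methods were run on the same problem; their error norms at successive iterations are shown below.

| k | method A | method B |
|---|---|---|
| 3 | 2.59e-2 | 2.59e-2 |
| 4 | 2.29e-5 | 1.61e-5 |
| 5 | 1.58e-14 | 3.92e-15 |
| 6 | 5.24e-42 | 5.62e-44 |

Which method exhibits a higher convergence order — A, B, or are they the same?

Method A: p ≈ ln(5.24e-42/1.58e-14)/ln(1.58e-14/2.29e-5) ≈ 3.00.
Method B: p ≈ ln(5.62e-44/3.92e-15)/ln(3.92e-15/1.61e-5) ≈ 3.00.
Both orders ≈ 3.0 — effectively the same.

same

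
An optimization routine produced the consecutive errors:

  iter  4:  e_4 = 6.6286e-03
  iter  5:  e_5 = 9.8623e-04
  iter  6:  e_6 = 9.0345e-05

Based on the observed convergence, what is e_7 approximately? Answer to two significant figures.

4.5e-6

First estimate the order: p ≈ ln(e_6/e_5) / ln(e_5/e_4) = ln(9.0345e-05/9.8623e-04)/ln(9.8623e-04/6.6286e-03) = ln(0.0916064)/ln(0.148784) ≈ 1.2546.
Then e_7 ≈ e_6·(e_6/e_5)^p = 9.0345e-05·(0.0916064)^1.2546 = 9.0345e-05·0.0498462 ≈ 4.503e-06.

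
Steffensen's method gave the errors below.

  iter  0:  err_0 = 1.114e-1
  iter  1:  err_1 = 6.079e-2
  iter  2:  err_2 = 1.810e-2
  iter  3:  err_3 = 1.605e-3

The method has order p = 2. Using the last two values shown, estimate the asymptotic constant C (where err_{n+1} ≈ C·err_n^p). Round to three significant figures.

C ≈ err_3 / err_2^2
  = 1.605e-3 / (1.810e-2)^2
  = 1.605e-3 / 0.00032761 ≈ 4.8991

4.90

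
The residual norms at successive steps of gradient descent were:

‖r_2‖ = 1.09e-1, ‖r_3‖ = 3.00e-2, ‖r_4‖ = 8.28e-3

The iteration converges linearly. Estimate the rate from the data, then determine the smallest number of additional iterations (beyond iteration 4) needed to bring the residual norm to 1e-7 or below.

Rate ρ ≈ ‖r_4‖/‖r_3‖ = 8.28e-3/3.00e-2 = 0.2760.
After j more steps, ‖r_{4+j}‖ ≈ 8.28e-3·ρ^j; need ρ^j ≤ 1e-7/8.28e-3 = 1.20773e-05.
j ≥ ln(1.20773e-05)/ln(0.2760) = -11.3242/-1.28735 = 8.797.
So 9 more iterations are needed.

9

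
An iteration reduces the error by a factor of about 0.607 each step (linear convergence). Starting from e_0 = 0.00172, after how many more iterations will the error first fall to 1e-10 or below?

34

After k steps, e_k ≈ 0.00172·0.607^k.
Need 0.607^k ≤ 1e-10/0.00172 = 5.81395e-08.
k ≥ ln(5.81395e-08)/ln(0.607) = -16.6604/-0.49923 = 33.372.
Smallest integer k = 34.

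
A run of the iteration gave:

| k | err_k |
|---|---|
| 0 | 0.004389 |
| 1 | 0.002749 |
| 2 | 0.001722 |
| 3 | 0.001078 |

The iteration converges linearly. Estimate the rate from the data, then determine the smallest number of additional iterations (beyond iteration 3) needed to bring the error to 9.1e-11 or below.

35

Rate ρ ≈ err_3/err_2 = 0.001078/0.001722 = 0.6260.
After j more steps, err_{3+j} ≈ 0.001078·ρ^j; need ρ^j ≤ 9.1e-11/0.001078 = 8.44156e-08.
j ≥ ln(8.44156e-08)/ln(0.6260) = -16.2875/-0.46840 = 34.773.
So 35 more iterations are needed.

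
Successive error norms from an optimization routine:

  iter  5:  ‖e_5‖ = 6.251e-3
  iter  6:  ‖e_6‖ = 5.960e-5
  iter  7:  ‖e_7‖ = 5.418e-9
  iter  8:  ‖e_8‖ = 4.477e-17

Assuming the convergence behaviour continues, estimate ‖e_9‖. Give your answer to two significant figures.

3.1e-33

First estimate the order: p ≈ ln(‖e_8‖/‖e_7‖) / ln(‖e_7‖/‖e_6‖) = ln(4.477e-17/5.418e-9)/ln(5.418e-9/5.960e-5) = ln(8.2632e-09)/ln(9.0906e-05) ≈ 2.0000.
Then ‖e_9‖ ≈ ‖e_8‖·(‖e_8‖/‖e_7‖)^p = 4.477e-17·(8.2632e-09)^2.0000 = 4.477e-17·6.82805e-17 ≈ 3.057e-33.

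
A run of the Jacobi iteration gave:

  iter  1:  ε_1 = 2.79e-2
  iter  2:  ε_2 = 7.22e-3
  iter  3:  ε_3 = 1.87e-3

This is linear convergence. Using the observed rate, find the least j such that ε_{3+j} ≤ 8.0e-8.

8

Rate ρ ≈ ε_3/ε_2 = 1.87e-3/7.22e-3 = 0.2590.
After j more steps, ε_{3+j} ≈ 1.87e-3·ρ^j; need ρ^j ≤ 8.0e-8/1.87e-3 = 4.27807e-05.
j ≥ ln(4.27807e-05)/ln(0.2590) = -10.0594/-1.35093 = 7.446.
So 8 more iterations are needed.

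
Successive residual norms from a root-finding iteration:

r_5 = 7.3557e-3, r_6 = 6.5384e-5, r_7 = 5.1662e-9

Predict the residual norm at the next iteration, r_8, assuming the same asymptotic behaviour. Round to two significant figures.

First estimate the order: p ≈ ln(r_7/r_6) / ln(r_6/r_5) = ln(5.1662e-9/6.5384e-5)/ln(6.5384e-5/7.3557e-3) = ln(7.90132e-05)/ln(0.00888889) ≈ 2.0000.
Then r_8 ≈ r_7·(r_7/r_6)^p = 5.1662e-9·(7.90132e-05)^2.0000 = 5.1662e-9·6.24309e-09 ≈ 3.225e-17.

3.2e-17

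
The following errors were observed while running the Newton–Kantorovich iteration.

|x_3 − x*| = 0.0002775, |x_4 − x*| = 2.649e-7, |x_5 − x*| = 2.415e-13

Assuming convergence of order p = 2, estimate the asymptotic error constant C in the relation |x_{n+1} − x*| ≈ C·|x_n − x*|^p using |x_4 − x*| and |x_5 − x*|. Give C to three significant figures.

C ≈ |x_5 − x*| / |x_4 − x*|^2
  = 2.415e-13 / (2.649e-7)^2
  = 2.415e-13 / 7.0172e-14 ≈ 3.4415

3.44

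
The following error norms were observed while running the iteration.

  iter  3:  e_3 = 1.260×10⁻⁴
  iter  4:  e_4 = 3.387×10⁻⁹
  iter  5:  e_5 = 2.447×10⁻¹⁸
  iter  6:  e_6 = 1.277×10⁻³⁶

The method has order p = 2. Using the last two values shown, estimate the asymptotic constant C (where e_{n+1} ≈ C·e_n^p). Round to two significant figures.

0.21

C ≈ e_6 / e_5^2
  = 1.277×10⁻³⁶ / (2.447×10⁻¹⁸)^2
  = 1.277×10⁻³⁶ / 5.98781e-36 ≈ 0.21327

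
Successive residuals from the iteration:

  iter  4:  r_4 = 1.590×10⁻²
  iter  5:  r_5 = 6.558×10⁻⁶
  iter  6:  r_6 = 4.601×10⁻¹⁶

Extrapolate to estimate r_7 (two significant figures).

First estimate the order: p ≈ ln(r_6/r_5) / ln(r_5/r_4) = ln(4.601×10⁻¹⁶/6.558×10⁻⁶)/ln(6.558×10⁻⁶/1.590×10⁻²) = ln(7.01586e-11)/ln(0.000412453) ≈ 3.0000.
Then r_7 ≈ r_6·(r_6/r_5)^p = 4.601×10⁻¹⁶·(7.01586e-11)^3.0000 = 4.601×10⁻¹⁶·3.45337e-31 ≈ 1.589e-46.

1.6e-46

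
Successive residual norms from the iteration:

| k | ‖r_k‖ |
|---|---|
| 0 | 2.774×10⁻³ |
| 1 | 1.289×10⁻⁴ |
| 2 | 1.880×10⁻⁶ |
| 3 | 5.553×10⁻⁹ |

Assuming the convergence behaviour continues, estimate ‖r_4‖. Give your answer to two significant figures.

1.8e-12

First estimate the order: p ≈ ln(‖r_3‖/‖r_2‖) / ln(‖r_2‖/‖r_1‖) = ln(5.553×10⁻⁹/1.880×10⁻⁶)/ln(1.880×10⁻⁶/1.289×10⁻⁴) = ln(0.00295372)/ln(0.0145849) ≈ 1.3777.
Then ‖r_4‖ ≈ ‖r_3‖·(‖r_3‖/‖r_2‖)^p = 5.553×10⁻⁹·(0.00295372)^1.3777 = 5.553×10⁻⁹·0.000327286 ≈ 1.817e-12.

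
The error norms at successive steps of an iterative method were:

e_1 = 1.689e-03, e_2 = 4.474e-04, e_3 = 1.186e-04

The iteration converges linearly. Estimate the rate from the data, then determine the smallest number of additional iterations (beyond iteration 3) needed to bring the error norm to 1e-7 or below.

6

Rate ρ ≈ e_3/e_2 = 1.186e-04/4.474e-04 = 0.2651.
After j more steps, e_{3+j} ≈ 1.186e-04·ρ^j; need ρ^j ≤ 1e-7/1.186e-04 = 0.00084317.
j ≥ ln(0.00084317)/ln(0.2651) = -7.0783/-1.32765 = 5.331.
So 6 more iterations are needed.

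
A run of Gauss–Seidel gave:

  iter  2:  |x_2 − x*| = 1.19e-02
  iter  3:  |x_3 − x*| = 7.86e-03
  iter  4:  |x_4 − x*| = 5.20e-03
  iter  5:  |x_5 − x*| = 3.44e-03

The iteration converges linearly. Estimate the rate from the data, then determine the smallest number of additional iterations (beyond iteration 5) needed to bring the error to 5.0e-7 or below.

Rate ρ ≈ |x_5 − x*|/|x_4 − x*| = 3.44e-03/5.20e-03 = 0.6615.
After j more steps, |x_{5+j} − x*| ≈ 3.44e-03·ρ^j; need ρ^j ≤ 5.0e-7/3.44e-03 = 0.000145349.
j ≥ ln(0.000145349)/ln(0.6615) = -8.8364/-0.41325 = 21.383.
So 22 more iterations are needed.

22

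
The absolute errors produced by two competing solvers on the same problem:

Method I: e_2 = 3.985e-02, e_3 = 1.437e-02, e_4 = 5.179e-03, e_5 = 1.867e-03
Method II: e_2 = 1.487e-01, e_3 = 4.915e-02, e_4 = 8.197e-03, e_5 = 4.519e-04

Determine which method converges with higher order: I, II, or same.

II

Method I: p ≈ ln(1.867e-03/5.179e-03)/ln(5.179e-03/1.437e-02) ≈ 1.00.
Method II: p ≈ ln(4.519e-04/8.197e-03)/ln(8.197e-03/4.915e-02) ≈ 1.62.
Method II has the higher order (≈1.6 vs ≈1.0).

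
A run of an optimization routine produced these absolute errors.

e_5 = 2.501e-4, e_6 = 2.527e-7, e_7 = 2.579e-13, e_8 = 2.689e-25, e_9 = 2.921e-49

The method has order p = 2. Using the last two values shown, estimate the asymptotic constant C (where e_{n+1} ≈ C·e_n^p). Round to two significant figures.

C ≈ e_9 / e_8^2
  = 2.921e-49 / (2.689e-25)^2
  = 2.921e-49 / 7.23072e-50 ≈ 4.0397

4.0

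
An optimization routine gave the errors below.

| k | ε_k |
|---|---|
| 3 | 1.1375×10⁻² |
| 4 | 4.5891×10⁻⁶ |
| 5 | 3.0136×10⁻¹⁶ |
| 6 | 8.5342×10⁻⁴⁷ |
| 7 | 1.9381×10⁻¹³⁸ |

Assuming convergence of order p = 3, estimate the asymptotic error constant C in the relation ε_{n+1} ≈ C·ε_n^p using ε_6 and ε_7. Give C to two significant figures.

3.1

C ≈ ε_7 / ε_6^3
  = 1.9381×10⁻¹³⁸ / (8.5342×10⁻⁴⁷)^3
  = 1.9381×10⁻¹³⁸ / 6.21568e-139 ≈ 3.1181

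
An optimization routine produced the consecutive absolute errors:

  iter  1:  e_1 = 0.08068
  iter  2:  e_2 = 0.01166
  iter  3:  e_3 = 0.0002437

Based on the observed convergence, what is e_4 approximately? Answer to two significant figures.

1.1e-7

First estimate the order: p ≈ ln(e_3/e_2) / ln(e_2/e_1) = ln(0.0002437/0.01166)/ln(0.01166/0.08068) = ln(0.0209005)/ln(0.144522) ≈ 1.9997.
Then e_4 ≈ e_3·(e_3/e_2)^p = 0.0002437·(0.0209005)^1.9997 = 0.0002437·0.000437338 ≈ 1.066e-07.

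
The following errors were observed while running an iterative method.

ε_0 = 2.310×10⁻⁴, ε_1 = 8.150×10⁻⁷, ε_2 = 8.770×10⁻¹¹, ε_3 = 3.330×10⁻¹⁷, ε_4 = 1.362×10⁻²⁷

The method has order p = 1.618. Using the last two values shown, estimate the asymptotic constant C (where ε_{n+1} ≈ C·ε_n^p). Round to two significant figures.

C ≈ ε_4 / ε_3^1.618
  = 1.362×10⁻²⁷ / (3.330×10⁻¹⁷)^1.618
  = 1.362×10⁻²⁷ / 2.18431e-27 ≈ 0.62354

0.62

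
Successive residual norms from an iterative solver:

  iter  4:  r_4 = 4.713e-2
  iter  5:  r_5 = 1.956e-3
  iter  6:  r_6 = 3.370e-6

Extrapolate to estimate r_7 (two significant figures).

1.0e-11

First estimate the order: p ≈ ln(r_6/r_5) / ln(r_5/r_4) = ln(3.370e-6/1.956e-3)/ln(1.956e-3/4.713e-2) = ln(0.0017229)/ln(0.0415022) ≈ 1.9999.
Then r_7 ≈ r_6·(r_6/r_5)^p = 3.370e-6·(0.0017229)^1.9999 = 3.370e-6·2.97027e-06 ≈ 1.001e-11.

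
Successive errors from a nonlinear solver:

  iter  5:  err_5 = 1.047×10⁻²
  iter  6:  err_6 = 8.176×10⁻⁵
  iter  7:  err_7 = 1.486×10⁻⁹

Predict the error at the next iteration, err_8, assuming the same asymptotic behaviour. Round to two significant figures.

First estimate the order: p ≈ ln(err_7/err_6) / ln(err_6/err_5) = ln(1.486×10⁻⁹/8.176×10⁻⁵)/ln(8.176×10⁻⁵/1.047×10⁻²) = ln(1.81751e-05)/ln(0.00780898) ≈ 2.2495.
Then err_8 ≈ err_7·(err_7/err_6)^p = 1.486×10⁻⁹·(1.81751e-05)^2.2495 = 1.486×10⁻⁹·2.16867e-11 ≈ 3.223e-20.

3.2e-20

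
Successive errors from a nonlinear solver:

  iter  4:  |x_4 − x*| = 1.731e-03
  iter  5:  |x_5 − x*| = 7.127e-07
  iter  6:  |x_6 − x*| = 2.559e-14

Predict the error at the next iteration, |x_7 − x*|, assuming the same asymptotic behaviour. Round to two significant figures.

1.1e-30

First estimate the order: p ≈ ln(|x_6 − x*|/|x_5 − x*|) / ln(|x_5 − x*|/|x_4 − x*|) = ln(2.559e-14/7.127e-07)/ln(7.127e-07/1.731e-03) = ln(3.59057e-08)/ln(0.000411727) ≈ 2.1991.
Then |x_7 − x*| ≈ |x_6 − x*|·(|x_6 − x*|/|x_5 − x*|)^p = 2.559e-14·(3.59057e-08)^2.1991 = 2.559e-14·4.24678e-17 ≈ 1.087e-30.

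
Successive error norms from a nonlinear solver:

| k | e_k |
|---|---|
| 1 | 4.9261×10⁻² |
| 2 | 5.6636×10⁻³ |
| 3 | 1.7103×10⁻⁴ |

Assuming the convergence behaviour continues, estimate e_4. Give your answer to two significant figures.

5.9e-7

First estimate the order: p ≈ ln(e_3/e_2) / ln(e_2/e_1) = ln(1.7103×10⁻⁴/5.6636×10⁻³)/ln(5.6636×10⁻³/4.9261×10⁻²) = ln(0.0301981)/ln(0.114971) ≈ 1.6181.
Then e_4 ≈ e_3·(e_3/e_2)^p = 1.7103×10⁻⁴·(0.0301981)^1.6181 = 1.7103×10⁻⁴·0.003471 ≈ 5.936e-07.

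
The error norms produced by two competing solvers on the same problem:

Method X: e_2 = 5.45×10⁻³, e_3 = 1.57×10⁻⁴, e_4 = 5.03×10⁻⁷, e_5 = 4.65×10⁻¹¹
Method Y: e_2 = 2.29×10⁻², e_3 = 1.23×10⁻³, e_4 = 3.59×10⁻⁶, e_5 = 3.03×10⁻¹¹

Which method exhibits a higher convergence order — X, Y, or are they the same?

Method X: p ≈ ln(4.65×10⁻¹¹/5.03×10⁻⁷)/ln(5.03×10⁻⁷/1.57×10⁻⁴) ≈ 1.62.
Method Y: p ≈ ln(3.03×10⁻¹¹/3.59×10⁻⁶)/ln(3.59×10⁻⁶/1.23×10⁻³) ≈ 2.00.
Method Y has the higher order (≈2.0 vs ≈1.6).

Y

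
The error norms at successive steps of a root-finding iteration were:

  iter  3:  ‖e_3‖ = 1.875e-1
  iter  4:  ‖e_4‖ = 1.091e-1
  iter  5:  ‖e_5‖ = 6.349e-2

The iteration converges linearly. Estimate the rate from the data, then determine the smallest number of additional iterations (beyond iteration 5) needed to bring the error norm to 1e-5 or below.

Rate ρ ≈ ‖e_5‖/‖e_4‖ = 6.349e-2/1.091e-1 = 0.5819.
After j more steps, ‖e_{5+j}‖ ≈ 6.349e-2·ρ^j; need ρ^j ≤ 1e-5/6.349e-2 = 0.000157505.
j ≥ ln(0.000157505)/ln(0.5819) = -8.7561/-0.54146 = 16.171.
So 17 more iterations are needed.

17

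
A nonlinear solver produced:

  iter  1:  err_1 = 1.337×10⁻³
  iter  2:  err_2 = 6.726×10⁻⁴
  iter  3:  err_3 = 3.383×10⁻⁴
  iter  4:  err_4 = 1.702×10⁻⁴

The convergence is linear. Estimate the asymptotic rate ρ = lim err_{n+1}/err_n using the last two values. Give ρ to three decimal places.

ρ ≈ err_4/err_3 = 1.702×10⁻⁴/3.383×10⁻⁴ = 0.50310

0.503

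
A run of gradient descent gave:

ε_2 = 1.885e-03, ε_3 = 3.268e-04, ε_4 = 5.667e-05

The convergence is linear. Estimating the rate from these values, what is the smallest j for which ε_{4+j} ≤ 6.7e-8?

4

Rate ρ ≈ ε_4/ε_3 = 5.667e-05/3.268e-04 = 0.1734.
After j more steps, ε_{4+j} ≈ 5.667e-05·ρ^j; need ρ^j ≤ 6.7e-8/5.667e-05 = 0.00118228.
j ≥ ln(0.00118228)/ln(0.1734) = -6.7403/-1.75215 = 3.847.
So 4 more iterations are needed.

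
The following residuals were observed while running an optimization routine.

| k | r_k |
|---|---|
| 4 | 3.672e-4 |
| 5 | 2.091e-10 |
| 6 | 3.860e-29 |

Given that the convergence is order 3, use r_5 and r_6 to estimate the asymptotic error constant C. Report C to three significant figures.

4.22

C ≈ r_6 / r_5^3
  = 3.860e-29 / (2.091e-10)^3
  = 3.860e-29 / 9.14244e-30 ≈ 4.2221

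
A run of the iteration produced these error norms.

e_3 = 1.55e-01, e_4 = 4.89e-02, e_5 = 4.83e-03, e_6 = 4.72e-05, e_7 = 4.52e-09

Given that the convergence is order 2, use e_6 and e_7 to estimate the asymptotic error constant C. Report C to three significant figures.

C ≈ e_7 / e_6^2
  = 4.52e-09 / (4.72e-05)^2
  = 4.52e-09 / 2.22784e-09 ≈ 2.0289

2.03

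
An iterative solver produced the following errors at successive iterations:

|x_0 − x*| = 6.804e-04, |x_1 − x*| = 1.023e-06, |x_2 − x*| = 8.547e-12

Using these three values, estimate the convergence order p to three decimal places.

1.799

p ≈ ln(|x_2 − x*|/|x_1 − x*|) / ln(|x_1 − x*|/|x_0 − x*|)
  = ln(8.547e-12/1.023e-06) / ln(1.023e-06/6.804e-04)
  = ln(8.35484e-06) / ln(0.00150353)
  = -11.692670 / -6.499940 ≈ 1.798889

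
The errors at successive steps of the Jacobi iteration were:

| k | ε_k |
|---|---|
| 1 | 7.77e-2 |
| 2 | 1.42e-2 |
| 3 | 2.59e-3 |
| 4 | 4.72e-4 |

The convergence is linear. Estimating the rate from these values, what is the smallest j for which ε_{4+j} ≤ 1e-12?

12

Rate ρ ≈ ε_4/ε_3 = 4.72e-4/2.59e-3 = 0.1822.
After j more steps, ε_{4+j} ≈ 4.72e-4·ρ^j; need ρ^j ≤ 1e-12/4.72e-4 = 2.11864e-09.
j ≥ ln(2.11864e-09)/ln(0.1822) = -19.9725/-1.70265 = 11.730.
So 12 more iterations are needed.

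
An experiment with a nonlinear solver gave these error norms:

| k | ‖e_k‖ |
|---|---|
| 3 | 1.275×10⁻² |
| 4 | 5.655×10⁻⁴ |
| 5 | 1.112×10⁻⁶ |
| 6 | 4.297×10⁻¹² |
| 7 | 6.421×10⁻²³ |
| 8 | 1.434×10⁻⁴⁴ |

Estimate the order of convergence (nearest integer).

Consecutive ratios: ‖e_8‖/‖e_7‖ = 1.434×10⁻⁴⁴/6.421×10⁻²³ = 2.2333e-22, ‖e_7‖/‖e_6‖ = 6.421×10⁻²³/4.297×10⁻¹² = 1.4943e-11.
p ≈ ln(2.2333e-22)/ln(1.4943e-11) = -49.8534/-24.9268 ≈ 2.00.
So the convergence is quadratic (order 2).

2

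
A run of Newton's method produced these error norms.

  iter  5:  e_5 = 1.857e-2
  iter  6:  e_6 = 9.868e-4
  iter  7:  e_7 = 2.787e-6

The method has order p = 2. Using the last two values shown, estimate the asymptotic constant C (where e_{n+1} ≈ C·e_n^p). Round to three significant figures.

2.86

C ≈ e_7 / e_6^2
  = 2.787e-6 / (9.868e-4)^2
  = 2.787e-6 / 9.73774e-07 ≈ 2.8621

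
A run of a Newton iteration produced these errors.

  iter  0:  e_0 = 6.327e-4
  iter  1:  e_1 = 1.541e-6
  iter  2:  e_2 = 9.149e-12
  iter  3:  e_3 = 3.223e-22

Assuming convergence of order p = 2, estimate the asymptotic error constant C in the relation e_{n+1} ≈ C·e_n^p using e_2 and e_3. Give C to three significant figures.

C ≈ e_3 / e_2^2
  = 3.223e-22 / (9.149e-12)^2
  = 3.223e-22 / 8.37042e-23 ≈ 3.8505

3.85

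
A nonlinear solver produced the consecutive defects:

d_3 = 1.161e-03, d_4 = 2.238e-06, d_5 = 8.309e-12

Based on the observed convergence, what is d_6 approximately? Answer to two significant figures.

1.1e-22

First estimate the order: p ≈ ln(d_5/d_4) / ln(d_4/d_3) = ln(8.309e-12/2.238e-06)/ln(2.238e-06/1.161e-03) = ln(3.71269e-06)/ln(0.00192765) ≈ 2.0001.
Then d_6 ≈ d_5·(d_5/d_4)^p = 8.309e-12·(3.71269e-06)^2.0001 = 8.309e-12·1.37668e-11 ≈ 1.144e-22.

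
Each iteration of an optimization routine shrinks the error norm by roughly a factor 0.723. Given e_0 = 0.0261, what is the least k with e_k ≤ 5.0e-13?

77

After k steps, e_k ≈ 0.0261·0.723^k.
Need 0.723^k ≤ 5.0e-13/0.0261 = 1.91571e-11.
k ≥ ln(1.91571e-11)/ln(0.723) = -24.6783/-0.32435 = 76.085.
Smallest integer k = 77.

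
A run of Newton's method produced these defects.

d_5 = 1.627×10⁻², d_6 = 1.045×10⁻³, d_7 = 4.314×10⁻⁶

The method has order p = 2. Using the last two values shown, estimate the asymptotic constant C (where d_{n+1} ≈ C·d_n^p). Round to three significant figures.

3.95

C ≈ d_7 / d_6^2
  = 4.314×10⁻⁶ / (1.045×10⁻³)^2
  = 4.314×10⁻⁶ / 1.09202e-06 ≈ 3.9505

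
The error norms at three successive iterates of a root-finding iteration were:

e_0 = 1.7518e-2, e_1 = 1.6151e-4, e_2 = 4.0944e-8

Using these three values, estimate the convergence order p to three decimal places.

1.767

p ≈ ln(e_2/e_1) / ln(e_1/e_0)
  = ln(4.0944e-8/1.6151e-4) / ln(1.6151e-4/1.7518e-2)
  = ln(0.000253508) / ln(0.00921966)
  = -8.280115 / -4.686417 ≈ 1.766833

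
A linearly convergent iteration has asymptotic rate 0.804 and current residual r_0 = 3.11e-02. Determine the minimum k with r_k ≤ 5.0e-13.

After k steps, r_k ≈ 3.11e-02·0.804^k.
Need 0.804^k ≤ 5.0e-13/3.11e-02 = 1.60772e-11.
k ≥ ln(1.60772e-11)/ln(0.804) = -24.8536/-0.21816 = 113.924.
Smallest integer k = 114.

114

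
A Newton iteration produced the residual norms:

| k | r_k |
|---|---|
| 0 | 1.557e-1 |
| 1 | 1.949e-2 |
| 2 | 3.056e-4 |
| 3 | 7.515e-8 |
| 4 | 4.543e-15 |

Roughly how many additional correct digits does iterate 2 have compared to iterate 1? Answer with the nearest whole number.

Digits gained ≈ log₁₀(r_1/r_2) = log₁₀(1.949e-2/3.056e-4) = log₁₀(63.7762) ≈ 1.805.

2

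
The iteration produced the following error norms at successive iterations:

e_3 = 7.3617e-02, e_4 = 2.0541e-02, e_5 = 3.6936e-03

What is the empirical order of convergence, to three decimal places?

p ≈ ln(e_5/e_4) / ln(e_4/e_3)
  = ln(3.6936e-03/2.0541e-02) / ln(2.0541e-02/7.3617e-02)
  = ln(0.179816) / ln(0.279025)
  = -1.715821 / -1.276454 ≈ 1.344209

1.344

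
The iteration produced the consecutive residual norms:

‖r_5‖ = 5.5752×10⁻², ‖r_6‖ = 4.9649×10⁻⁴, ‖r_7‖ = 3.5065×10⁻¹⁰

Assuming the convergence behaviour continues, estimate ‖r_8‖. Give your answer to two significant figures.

1.2e-28

First estimate the order: p ≈ ln(‖r_7‖/‖r_6‖) / ln(‖r_6‖/‖r_5‖) = ln(3.5065×10⁻¹⁰/4.9649×10⁻⁴)/ln(4.9649×10⁻⁴/5.5752×10⁻²) = ln(7.06258e-07)/ln(0.00890533) ≈ 3.0000.
Then ‖r_8‖ ≈ ‖r_7‖·(‖r_7‖/‖r_6‖)^p = 3.5065×10⁻¹⁰·(7.06258e-07)^3.0000 = 3.5065×10⁻¹⁰·3.52282e-19 ≈ 1.235e-28.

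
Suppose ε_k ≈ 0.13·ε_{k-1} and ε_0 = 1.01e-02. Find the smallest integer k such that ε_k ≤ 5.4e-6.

After k steps, ε_k ≈ 1.01e-02·0.13^k.
Need 0.13^k ≤ 5.4e-6/1.01e-02 = 0.000534653.
k ≥ ln(0.000534653)/ln(0.13) = -7.5339/-2.04022 = 3.693.
Smallest integer k = 4.

4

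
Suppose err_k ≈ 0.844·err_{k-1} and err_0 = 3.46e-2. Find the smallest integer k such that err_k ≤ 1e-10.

116

After k steps, err_k ≈ 3.46e-2·0.844^k.
Need 0.844^k ≤ 1e-10/3.46e-2 = 2.89017e-09.
k ≥ ln(2.89017e-09)/ln(0.844) = -19.6620/-0.16960 = 115.932.
Smallest integer k = 116.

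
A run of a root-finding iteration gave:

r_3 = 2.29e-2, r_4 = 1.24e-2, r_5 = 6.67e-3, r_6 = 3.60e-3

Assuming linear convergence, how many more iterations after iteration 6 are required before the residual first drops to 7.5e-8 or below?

Rate ρ ≈ r_6/r_5 = 3.60e-3/6.67e-3 = 0.5397.
After j more steps, r_{6+j} ≈ 3.60e-3·ρ^j; need ρ^j ≤ 7.5e-8/3.60e-3 = 2.08333e-05.
j ≥ ln(2.08333e-05)/ln(0.5397) = -10.7790/-0.61674 = 17.477.
So 18 more iterations are needed.

18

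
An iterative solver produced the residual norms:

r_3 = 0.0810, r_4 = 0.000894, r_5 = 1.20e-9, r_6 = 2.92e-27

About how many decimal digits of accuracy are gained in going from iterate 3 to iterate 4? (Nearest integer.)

2

Digits gained ≈ log₁₀(r_3/r_4) = log₁₀(0.0810/0.000894) = log₁₀(90.604) ≈ 1.957.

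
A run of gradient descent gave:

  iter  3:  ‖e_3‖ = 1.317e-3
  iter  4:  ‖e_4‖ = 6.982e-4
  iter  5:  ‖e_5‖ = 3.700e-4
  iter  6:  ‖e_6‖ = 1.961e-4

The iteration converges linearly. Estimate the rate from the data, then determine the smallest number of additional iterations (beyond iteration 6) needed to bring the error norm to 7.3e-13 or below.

31

Rate ρ ≈ ‖e_6‖/‖e_5‖ = 1.961e-4/3.700e-4 = 0.5300.
After j more steps, ‖e_{6+j}‖ ≈ 1.961e-4·ρ^j; need ρ^j ≤ 7.3e-13/1.961e-4 = 3.72259e-09.
j ≥ ln(3.72259e-09)/ln(0.5300) = -19.4088/-0.63488 = 30.571.
So 31 more iterations are needed.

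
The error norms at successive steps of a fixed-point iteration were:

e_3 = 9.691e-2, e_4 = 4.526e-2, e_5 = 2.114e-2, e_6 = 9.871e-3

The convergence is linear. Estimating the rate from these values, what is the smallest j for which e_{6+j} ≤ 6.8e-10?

22

Rate ρ ≈ e_6/e_5 = 9.871e-3/2.114e-2 = 0.4669.
After j more steps, e_{6+j} ≈ 9.871e-3·ρ^j; need ρ^j ≤ 6.8e-10/9.871e-3 = 6.88887e-08.
j ≥ ln(6.88887e-08)/ln(0.4669) = -16.4908/-0.76164 = 21.652.
So 22 more iterations are needed.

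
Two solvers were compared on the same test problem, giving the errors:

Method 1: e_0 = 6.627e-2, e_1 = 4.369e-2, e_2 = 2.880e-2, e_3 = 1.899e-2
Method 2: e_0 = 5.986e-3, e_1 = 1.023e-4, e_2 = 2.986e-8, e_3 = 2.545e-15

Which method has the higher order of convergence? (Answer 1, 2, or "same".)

Method 1: p ≈ ln(1.899e-2/2.880e-2)/ln(2.880e-2/4.369e-2) ≈ 1.00.
Method 2: p ≈ ln(2.545e-15/2.986e-8)/ln(2.986e-8/1.023e-4) ≈ 2.00.
Method 2 has the higher order (≈2.0 vs ≈1.0).

2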